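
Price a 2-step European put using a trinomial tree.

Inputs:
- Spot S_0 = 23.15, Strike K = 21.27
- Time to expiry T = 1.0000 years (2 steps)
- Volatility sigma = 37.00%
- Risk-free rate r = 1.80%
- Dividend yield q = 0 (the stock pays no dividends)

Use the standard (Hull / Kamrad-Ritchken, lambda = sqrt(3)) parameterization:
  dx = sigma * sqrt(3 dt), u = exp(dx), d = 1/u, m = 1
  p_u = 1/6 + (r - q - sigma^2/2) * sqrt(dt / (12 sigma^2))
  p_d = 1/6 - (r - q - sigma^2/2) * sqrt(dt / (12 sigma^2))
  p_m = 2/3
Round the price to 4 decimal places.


dt = T/N = 0.500000; dx = sigma*sqrt(3*dt) = 0.453156
u = exp(dx) = 1.573269; d = 1/u = 0.635619
p_u = 0.138834, p_m = 0.666667, p_d = 0.194499
Discount per step: exp(-r*dt) = 0.991040
Stock lattice S(k, j) with j the centered position index:
  k=0: S(0,+0) = 23.1500
  k=1: S(1,-1) = 14.7146; S(1,+0) = 23.1500; S(1,+1) = 36.4212
  k=2: S(2,-2) = 9.3529; S(2,-1) = 14.7146; S(2,+0) = 23.1500; S(2,+1) = 36.4212; S(2,+2) = 57.3003
Terminal payoffs V(N, j) = max(K - S_T, 0):
  V(2,-2) = 11.917127; V(2,-1) = 6.555415; V(2,+0) = 0.000000; V(2,+1) = 0.000000; V(2,+2) = 0.000000
Backward induction: V(k, j) = exp(-r*dt) * [p_u * V(k+1, j+1) + p_m * V(k+1, j) + p_d * V(k+1, j-1)]
  V(1,-1) = exp(-r*dt) * [p_u*0.000000 + p_m*6.555415 + p_d*11.917127] = 6.628226
  V(1,+0) = exp(-r*dt) * [p_u*0.000000 + p_m*0.000000 + p_d*6.555415] = 1.263600
  V(1,+1) = exp(-r*dt) * [p_u*0.000000 + p_m*0.000000 + p_d*0.000000] = 0.000000
  V(0,+0) = exp(-r*dt) * [p_u*0.000000 + p_m*1.263600 + p_d*6.628226] = 2.112487

Answer: Price = V(0,0) = 2.1125


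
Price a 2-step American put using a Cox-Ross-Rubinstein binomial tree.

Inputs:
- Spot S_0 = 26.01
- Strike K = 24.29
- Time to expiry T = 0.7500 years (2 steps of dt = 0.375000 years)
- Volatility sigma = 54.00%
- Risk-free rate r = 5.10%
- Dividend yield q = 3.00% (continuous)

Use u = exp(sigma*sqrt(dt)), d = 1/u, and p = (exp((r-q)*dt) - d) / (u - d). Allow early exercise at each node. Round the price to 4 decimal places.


Answer: Price = V(0,0) = 3.3998

Derivation:
dt = T/N = 0.375000
u = exp(sigma*sqrt(dt)) = 1.391916; d = 1/u = 0.718434
p = (exp((r-q)*dt) - d) / (u - d) = 0.429814
Discount per step: exp(-r*dt) = 0.981057
Stock lattice S(k, i) with i counting down-moves:
  k=0: S(0,0) = 26.0100
  k=1: S(1,0) = 36.2037; S(1,1) = 18.6865
  k=2: S(2,0) = 50.3925; S(2,1) = 26.0100; S(2,2) = 13.4250
Terminal payoffs V(N, i) = max(K - S_T, 0):
  V(2,0) = 0.000000; V(2,1) = 0.000000; V(2,2) = 10.864997
Backward induction: V(k, i) = exp(-r*dt) * [p * V(k+1, i) + (1-p) * V(k+1, i+1)]; then take max(V_cont, immediate exercise) for American.
  V(1,0) = exp(-r*dt) * [p*0.000000 + (1-p)*0.000000] = 0.000000; exercise = 0.000000; V(1,0) = max -> 0.000000
  V(1,1) = exp(-r*dt) * [p*0.000000 + (1-p)*10.864997] = 6.077714; exercise = 5.603526; V(1,1) = max -> 6.077714
  V(0,0) = exp(-r*dt) * [p*0.000000 + (1-p)*6.077714] = 3.399781; exercise = 0.000000; V(0,0) = max -> 3.399781


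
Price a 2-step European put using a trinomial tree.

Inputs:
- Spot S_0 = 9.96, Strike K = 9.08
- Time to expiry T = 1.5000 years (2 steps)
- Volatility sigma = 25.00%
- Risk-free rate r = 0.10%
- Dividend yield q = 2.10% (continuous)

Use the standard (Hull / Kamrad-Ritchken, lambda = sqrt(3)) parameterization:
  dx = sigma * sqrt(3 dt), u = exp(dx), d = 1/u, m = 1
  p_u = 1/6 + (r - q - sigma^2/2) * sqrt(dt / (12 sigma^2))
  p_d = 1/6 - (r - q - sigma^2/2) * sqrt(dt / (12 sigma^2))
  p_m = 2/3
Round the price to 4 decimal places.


dt = T/N = 0.750000; dx = sigma*sqrt(3*dt) = 0.375000
u = exp(dx) = 1.454991; d = 1/u = 0.687289
p_u = 0.115417, p_m = 0.666667, p_d = 0.217917
Discount per step: exp(-r*dt) = 0.999250
Stock lattice S(k, j) with j the centered position index:
  k=0: S(0,+0) = 9.9600
  k=1: S(1,-1) = 6.8454; S(1,+0) = 9.9600; S(1,+1) = 14.4917
  k=2: S(2,-2) = 4.7048; S(2,-1) = 6.8454; S(2,+0) = 9.9600; S(2,+1) = 14.4917; S(2,+2) = 21.0853
Terminal payoffs V(N, j) = max(K - S_T, 0):
  V(2,-2) = 4.375229; V(2,-1) = 2.234599; V(2,+0) = 0.000000; V(2,+1) = 0.000000; V(2,+2) = 0.000000
Backward induction: V(k, j) = exp(-r*dt) * [p_u * V(k+1, j+1) + p_m * V(k+1, j) + p_d * V(k+1, j-1)]
  V(1,-1) = exp(-r*dt) * [p_u*0.000000 + p_m*2.234599 + p_d*4.375229] = 2.441336
  V(1,+0) = exp(-r*dt) * [p_u*0.000000 + p_m*0.000000 + p_d*2.234599] = 0.486591
  V(1,+1) = exp(-r*dt) * [p_u*0.000000 + p_m*0.000000 + p_d*0.000000] = 0.000000
  V(0,+0) = exp(-r*dt) * [p_u*0.000000 + p_m*0.486591 + p_d*2.441336] = 0.855760

Answer: Price = V(0,0) = 0.8558


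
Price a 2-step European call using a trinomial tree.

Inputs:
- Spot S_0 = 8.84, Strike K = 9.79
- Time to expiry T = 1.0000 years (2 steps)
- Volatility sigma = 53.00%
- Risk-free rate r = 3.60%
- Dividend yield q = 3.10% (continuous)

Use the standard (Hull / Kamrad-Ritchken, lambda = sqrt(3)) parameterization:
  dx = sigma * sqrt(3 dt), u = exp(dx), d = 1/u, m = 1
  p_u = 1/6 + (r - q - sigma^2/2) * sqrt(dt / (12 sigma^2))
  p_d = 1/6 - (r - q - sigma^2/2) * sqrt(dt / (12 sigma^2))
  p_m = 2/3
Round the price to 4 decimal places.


dt = T/N = 0.500000; dx = sigma*sqrt(3*dt) = 0.649115
u = exp(dx) = 1.913846; d = 1/u = 0.522508
p_u = 0.114499, p_m = 0.666667, p_d = 0.218834
Discount per step: exp(-r*dt) = 0.982161
Stock lattice S(k, j) with j the centered position index:
  k=0: S(0,+0) = 8.8400
  k=1: S(1,-1) = 4.6190; S(1,+0) = 8.8400; S(1,+1) = 16.9184
  k=2: S(2,-2) = 2.4135; S(2,-1) = 4.6190; S(2,+0) = 8.8400; S(2,+1) = 16.9184; S(2,+2) = 32.3792
Terminal payoffs V(N, j) = max(S_T - K, 0):
  V(2,-2) = 0.000000; V(2,-1) = 0.000000; V(2,+0) = 0.000000; V(2,+1) = 7.128398; V(2,+2) = 22.589206
Backward induction: V(k, j) = exp(-r*dt) * [p_u * V(k+1, j+1) + p_m * V(k+1, j) + p_d * V(k+1, j-1)]
  V(1,-1) = exp(-r*dt) * [p_u*0.000000 + p_m*0.000000 + p_d*0.000000] = 0.000000
  V(1,+0) = exp(-r*dt) * [p_u*7.128398 + p_m*0.000000 + p_d*0.000000] = 0.801638
  V(1,+1) = exp(-r*dt) * [p_u*22.589206 + p_m*7.128398 + p_d*0.000000] = 7.207802
  V(0,+0) = exp(-r*dt) * [p_u*7.207802 + p_m*0.801638 + p_d*0.000000] = 1.335459

Answer: Price = V(0,0) = 1.3355


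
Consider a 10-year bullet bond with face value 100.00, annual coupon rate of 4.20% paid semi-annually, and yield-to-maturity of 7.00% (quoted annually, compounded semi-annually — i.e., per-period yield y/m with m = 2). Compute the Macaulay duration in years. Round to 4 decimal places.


Answer: Macaulay duration = 8.0187 years

Derivation:
Coupon per period c = face * coupon_rate / m = 2.100000
Periods per year m = 2; per-period yield y/m = 0.035000
Number of cashflows N = 20
Cashflows (t years, CF_t, discount factor 1/(1+y/m)^(m*t), PV):
  t = 0.5000: CF_t = 2.100000, DF = 0.966184, PV = 2.028986
  t = 1.0000: CF_t = 2.100000, DF = 0.933511, PV = 1.960372
  t = 1.5000: CF_t = 2.100000, DF = 0.901943, PV = 1.894080
  t = 2.0000: CF_t = 2.100000, DF = 0.871442, PV = 1.830029
  t = 2.5000: CF_t = 2.100000, DF = 0.841973, PV = 1.768144
  t = 3.0000: CF_t = 2.100000, DF = 0.813501, PV = 1.708351
  t = 3.5000: CF_t = 2.100000, DF = 0.785991, PV = 1.650581
  t = 4.0000: CF_t = 2.100000, DF = 0.759412, PV = 1.594764
  t = 4.5000: CF_t = 2.100000, DF = 0.733731, PV = 1.540835
  t = 5.0000: CF_t = 2.100000, DF = 0.708919, PV = 1.488730
  t = 5.5000: CF_t = 2.100000, DF = 0.684946, PV = 1.438386
  t = 6.0000: CF_t = 2.100000, DF = 0.661783, PV = 1.389745
  t = 6.5000: CF_t = 2.100000, DF = 0.639404, PV = 1.342749
  t = 7.0000: CF_t = 2.100000, DF = 0.617782, PV = 1.297342
  t = 7.5000: CF_t = 2.100000, DF = 0.596891, PV = 1.253470
  t = 8.0000: CF_t = 2.100000, DF = 0.576706, PV = 1.211082
  t = 8.5000: CF_t = 2.100000, DF = 0.557204, PV = 1.170128
  t = 9.0000: CF_t = 2.100000, DF = 0.538361, PV = 1.130558
  t = 9.5000: CF_t = 2.100000, DF = 0.520156, PV = 1.092327
  t = 10.0000: CF_t = 102.100000, DF = 0.502566, PV = 51.311977
Price P = sum_t PV_t = 80.102635
Macaulay numerator sum_t t * PV_t:
  t * PV_t at t = 0.5000: 1.014493
  t * PV_t at t = 1.0000: 1.960372
  t * PV_t at t = 1.5000: 2.841120
  t * PV_t at t = 2.0000: 3.660057
  t * PV_t at t = 2.5000: 4.420359
  t * PV_t at t = 3.0000: 5.125054
  t * PV_t at t = 3.5000: 5.777034
  t * PV_t at t = 4.0000: 6.379057
  t * PV_t at t = 4.5000: 6.933758
  t * PV_t at t = 5.0000: 7.443648
  t * PV_t at t = 5.5000: 7.911123
  t * PV_t at t = 6.0000: 8.338470
  t * PV_t at t = 6.5000: 8.727867
  t * PV_t at t = 7.0000: 9.081392
  t * PV_t at t = 7.5000: 9.401027
  t * PV_t at t = 8.0000: 9.688659
  t * PV_t at t = 8.5000: 9.946087
  t * PV_t at t = 9.0000: 10.175026
  t * PV_t at t = 9.5000: 10.377106
  t * PV_t at t = 10.0000: 513.119768
Macaulay duration D = (sum_t t * PV_t) / P = 642.321476 / 80.102635 = 8.018731


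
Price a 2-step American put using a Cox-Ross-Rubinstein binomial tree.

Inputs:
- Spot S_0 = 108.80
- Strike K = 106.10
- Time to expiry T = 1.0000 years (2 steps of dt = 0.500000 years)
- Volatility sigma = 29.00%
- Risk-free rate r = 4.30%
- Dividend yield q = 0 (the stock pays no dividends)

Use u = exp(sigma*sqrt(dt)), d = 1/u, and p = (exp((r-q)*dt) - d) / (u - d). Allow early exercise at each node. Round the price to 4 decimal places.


dt = T/N = 0.500000
u = exp(sigma*sqrt(dt)) = 1.227600; d = 1/u = 0.814598
p = (exp((r-q)*dt) - d) / (u - d) = 0.501535
Discount per step: exp(-r*dt) = 0.978729
Stock lattice S(k, i) with i counting down-moves:
  k=0: S(0,0) = 108.8000
  k=1: S(1,0) = 133.5629; S(1,1) = 88.6282
  k=2: S(2,0) = 163.9618; S(2,1) = 108.8000; S(2,2) = 72.1963
Terminal payoffs V(N, i) = max(K - S_T, 0):
  V(2,0) = 0.000000; V(2,1) = 0.000000; V(2,2) = 33.903656
Backward induction: V(k, i) = exp(-r*dt) * [p * V(k+1, i) + (1-p) * V(k+1, i+1)]; then take max(V_cont, immediate exercise) for American.
  V(1,0) = exp(-r*dt) * [p*0.000000 + (1-p)*0.000000] = 0.000000; exercise = 0.000000; V(1,0) = max -> 0.000000
  V(1,1) = exp(-r*dt) * [p*0.000000 + (1-p)*33.903656] = 16.540315; exercise = 17.471775; V(1,1) = max -> 17.471775
  V(0,0) = exp(-r*dt) * [p*0.000000 + (1-p)*17.471775] = 8.523820; exercise = 0.000000; V(0,0) = max -> 8.523820

Answer: Price = V(0,0) = 8.5238


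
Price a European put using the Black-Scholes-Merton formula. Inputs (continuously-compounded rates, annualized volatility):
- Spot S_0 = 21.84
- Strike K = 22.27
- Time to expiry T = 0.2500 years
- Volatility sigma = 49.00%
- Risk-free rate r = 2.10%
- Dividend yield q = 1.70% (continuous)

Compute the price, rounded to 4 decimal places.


d1 = (ln(S/K) + (r - q + 0.5*sigma^2) * T) / (sigma * sqrt(T)) = 0.04700069
d2 = d1 - sigma * sqrt(T) = -0.19799931
exp(-rT) = 0.99476376; exp(-qT) = 0.99575902
P = K * exp(-rT) * N(-d2) - S_0 * exp(-qT) * N(-d1)
N(-d1) = 0.48125634; N(-d2) = 0.57847720
P = 22.2700 * 0.99476376 * 0.57847720 - 21.8400 * 0.99575902 * 0.48125634 = 2.3492

Answer: Price = 2.3492


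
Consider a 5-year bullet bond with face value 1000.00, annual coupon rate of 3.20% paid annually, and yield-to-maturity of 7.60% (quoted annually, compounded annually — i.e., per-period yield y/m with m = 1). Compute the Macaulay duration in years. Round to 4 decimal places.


Coupon per period c = face * coupon_rate / m = 32.000000
Periods per year m = 1; per-period yield y/m = 0.076000
Number of cashflows N = 5
Cashflows (t years, CF_t, discount factor 1/(1+y/m)^(m*t), PV):
  t = 1.0000: CF_t = 32.000000, DF = 0.929368, PV = 29.739777
  t = 2.0000: CF_t = 32.000000, DF = 0.863725, PV = 27.639198
  t = 3.0000: CF_t = 32.000000, DF = 0.802718, PV = 25.686987
  t = 4.0000: CF_t = 32.000000, DF = 0.746021, PV = 23.872664
  t = 5.0000: CF_t = 1032.000000, DF = 0.693328, PV = 715.514338
Price P = sum_t PV_t = 822.452964
Macaulay numerator sum_t t * PV_t:
  t * PV_t at t = 1.0000: 29.739777
  t * PV_t at t = 2.0000: 55.278396
  t * PV_t at t = 3.0000: 77.060961
  t * PV_t at t = 4.0000: 95.490658
  t * PV_t at t = 5.0000: 3577.571688
Macaulay duration D = (sum_t t * PV_t) / P = 3835.141479 / 822.452964 = 4.663053

Answer: Macaulay duration = 4.6631 years


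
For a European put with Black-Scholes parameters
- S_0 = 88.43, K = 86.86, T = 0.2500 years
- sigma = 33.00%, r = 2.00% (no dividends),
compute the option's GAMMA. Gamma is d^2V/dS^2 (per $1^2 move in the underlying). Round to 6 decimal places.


Answer: Gamma = 0.026680

Derivation:
d1 = 0.2213706150; d2 = 0.0563706150
phi(d1) = 0.3892859919; exp(-qT) = 1.0000000000; exp(-rT) = 0.9950124792
Gamma = exp(-qT) * phi(d1) / (S * sigma * sqrt(T)) = 1.0000000000 * 0.3892859919 / (88.4300 * 0.3300 * 0.5000000000) = 0.026680


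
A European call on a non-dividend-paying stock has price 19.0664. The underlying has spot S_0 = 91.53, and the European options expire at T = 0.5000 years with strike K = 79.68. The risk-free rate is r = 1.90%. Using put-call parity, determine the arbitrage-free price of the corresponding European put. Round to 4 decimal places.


Answer: Put price = 6.4630

Derivation:
Put-call parity: C - P = S_0 * exp(-qT) - K * exp(-rT).
S_0 * exp(-qT) = 91.5300 * 1.00000000 = 91.53000000
K * exp(-rT) = 79.6800 * 0.99054498 = 78.92662420
P = C - S*exp(-qT) + K*exp(-rT)
P = 19.0664 - 91.53000000 + 78.92662420 = 6.4630


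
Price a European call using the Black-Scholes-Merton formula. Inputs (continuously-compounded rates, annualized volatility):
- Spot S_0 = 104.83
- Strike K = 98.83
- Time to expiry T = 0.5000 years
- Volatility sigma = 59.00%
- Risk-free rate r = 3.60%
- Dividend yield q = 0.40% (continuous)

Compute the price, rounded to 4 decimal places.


d1 = (ln(S/K) + (r - q + 0.5*sigma^2) * T) / (sigma * sqrt(T)) = 0.38822269
d2 = d1 - sigma * sqrt(T) = -0.02897031
exp(-rT) = 0.98216103; exp(-qT) = 0.99800200
C = S_0 * exp(-qT) * N(d1) - K * exp(-rT) * N(d2)
N(d1) = 0.65107438; N(d2) = 0.48844413
C = 104.8300 * 0.99800200 * 0.65107438 - 98.8300 * 0.98216103 * 0.48844413 = 20.7040

Answer: Price = 20.7040


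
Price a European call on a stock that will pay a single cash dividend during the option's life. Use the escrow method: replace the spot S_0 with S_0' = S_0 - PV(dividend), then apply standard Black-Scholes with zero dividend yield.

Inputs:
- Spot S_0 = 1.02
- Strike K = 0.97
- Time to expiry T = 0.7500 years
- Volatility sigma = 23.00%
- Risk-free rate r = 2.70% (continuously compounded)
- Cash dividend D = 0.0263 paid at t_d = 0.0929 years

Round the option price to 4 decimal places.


PV(D) = D * exp(-r * t_d) = 0.0263 * 0.99749484 = 0.02623411
S_0' = S_0 - PV(D) = 1.0200 - 0.02623411 = 0.99376589
d1 = (ln(S_0'/K) + (r + sigma^2/2)*T) / (sigma*sqrt(T)) = 0.32277936
d2 = d1 - sigma*sqrt(T) = 0.12359352
exp(-rT) = 0.97995365
N(d1) = 0.62656883; N(d2) = 0.54918144
C = S_0' * N(d1) - K * exp(-rT) * N(d2) = 0.99376589 * 0.62656883 - 0.9700 * 0.97995365 * 0.54918144 = 0.1006

Answer: Price = 0.1006


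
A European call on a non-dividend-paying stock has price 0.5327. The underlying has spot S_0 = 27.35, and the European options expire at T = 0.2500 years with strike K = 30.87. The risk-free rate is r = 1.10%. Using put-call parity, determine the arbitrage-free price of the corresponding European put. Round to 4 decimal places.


Put-call parity: C - P = S_0 * exp(-qT) - K * exp(-rT).
S_0 * exp(-qT) = 27.3500 * 1.00000000 = 27.35000000
K * exp(-rT) = 30.8700 * 0.99725378 = 30.78522412
P = C - S*exp(-qT) + K*exp(-rT)
P = 0.5327 - 27.35000000 + 30.78522412 = 3.9679

Answer: Put price = 3.9679


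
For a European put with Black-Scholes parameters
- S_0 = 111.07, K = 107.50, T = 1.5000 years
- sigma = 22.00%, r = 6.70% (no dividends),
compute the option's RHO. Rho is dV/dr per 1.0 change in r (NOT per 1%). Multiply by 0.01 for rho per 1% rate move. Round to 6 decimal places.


Answer: Rho = -52.441806

Derivation:
d1 = 0.6289613660; d2 = 0.3595174943
phi(d1) = 0.3273469265; exp(-qT) = 1.0000000000; exp(-rT) = 0.9043851124
N(-d2) = 0.3596039964
Rho = -K*T*exp(-rT)*N(-d2) = -107.5000 * 1.5000 * 0.9043851124 * 0.3596039964 = -52.441806


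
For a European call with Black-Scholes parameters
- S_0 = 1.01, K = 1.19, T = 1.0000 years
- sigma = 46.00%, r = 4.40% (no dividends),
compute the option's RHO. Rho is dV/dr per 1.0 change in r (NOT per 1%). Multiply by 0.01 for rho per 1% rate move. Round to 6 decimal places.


d1 = -0.0308760354; d2 = -0.4908760354
phi(d1) = 0.3987521640; exp(-qT) = 1.0000000000; exp(-rT) = 0.9569539575
N(d2) = 0.3117570638
Rho = K*T*exp(-rT)*N(d2) = 1.1900 * 1.0000 * 0.9569539575 * 0.3117570638 = 0.355021

Answer: Rho = 0.355021


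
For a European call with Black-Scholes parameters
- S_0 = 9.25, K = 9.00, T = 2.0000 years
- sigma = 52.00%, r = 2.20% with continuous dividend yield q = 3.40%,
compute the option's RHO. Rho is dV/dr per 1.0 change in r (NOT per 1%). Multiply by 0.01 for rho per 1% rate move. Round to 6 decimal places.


d1 = 0.3723175218; d2 = -0.3630735306
phi(d1) = 0.3722280028; exp(-qT) = 0.9342604736; exp(-rT) = 0.9569539575
N(d2) = 0.3582749784
Rho = K*T*exp(-rT)*N(d2) = 9.0000 * 2.0000 * 0.9569539575 * 0.3582749784 = 6.171348

Answer: Rho = 6.171348


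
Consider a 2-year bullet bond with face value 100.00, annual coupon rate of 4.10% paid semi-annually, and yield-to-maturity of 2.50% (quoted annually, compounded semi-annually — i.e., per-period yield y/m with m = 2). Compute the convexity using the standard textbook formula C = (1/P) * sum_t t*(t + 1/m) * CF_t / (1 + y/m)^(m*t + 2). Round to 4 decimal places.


Coupon per period c = face * coupon_rate / m = 2.050000
Periods per year m = 2; per-period yield y/m = 0.012500
Number of cashflows N = 4
Cashflows (t years, CF_t, discount factor 1/(1+y/m)^(m*t), PV):
  t = 0.5000: CF_t = 2.050000, DF = 0.987654, PV = 2.024691
  t = 1.0000: CF_t = 2.050000, DF = 0.975461, PV = 1.999695
  t = 1.5000: CF_t = 2.050000, DF = 0.963418, PV = 1.975008
  t = 2.0000: CF_t = 102.050000, DF = 0.951524, PV = 97.103052
Price P = sum_t PV_t = 103.102446
Convexity numerator sum_t t*(t + 1/m) * CF_t / (1+y/m)^(m*t + 2):
  t = 0.5000: term = 0.987504
  t = 1.0000: term = 2.925937
  t = 1.5000: term = 5.779629
  t = 2.0000: term = 473.601230
Convexity = (1/P) * sum = 483.294300 / 103.102446 = 4.687515

Answer: Convexity = 4.6875


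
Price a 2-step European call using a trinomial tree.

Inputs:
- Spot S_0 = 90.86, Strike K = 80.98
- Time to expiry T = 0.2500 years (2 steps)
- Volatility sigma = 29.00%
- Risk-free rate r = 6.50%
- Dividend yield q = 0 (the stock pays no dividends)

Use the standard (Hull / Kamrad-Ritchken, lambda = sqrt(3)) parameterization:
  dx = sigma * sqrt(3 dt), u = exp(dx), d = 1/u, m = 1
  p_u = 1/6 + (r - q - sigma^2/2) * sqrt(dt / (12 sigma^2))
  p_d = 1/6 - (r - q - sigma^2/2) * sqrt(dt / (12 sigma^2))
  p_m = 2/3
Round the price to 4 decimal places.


dt = T/N = 0.125000; dx = sigma*sqrt(3*dt) = 0.177588
u = exp(dx) = 1.194333; d = 1/u = 0.837287
p_u = 0.174744, p_m = 0.666667, p_d = 0.158590
Discount per step: exp(-r*dt) = 0.991908
Stock lattice S(k, j) with j the centered position index:
  k=0: S(0,+0) = 90.8600
  k=1: S(1,-1) = 76.0759; S(1,+0) = 90.8600; S(1,+1) = 108.5171
  k=2: S(2,-2) = 63.6974; S(2,-1) = 76.0759; S(2,+0) = 90.8600; S(2,+1) = 108.5171; S(2,+2) = 129.6056
Terminal payoffs V(N, j) = max(S_T - K, 0):
  V(2,-2) = 0.000000; V(2,-1) = 0.000000; V(2,+0) = 9.880000; V(2,+1) = 27.537111; V(2,+2) = 48.625584
Backward induction: V(k, j) = exp(-r*dt) * [p_u * V(k+1, j+1) + p_m * V(k+1, j) + p_d * V(k+1, j-1)]
  V(1,-1) = exp(-r*dt) * [p_u*9.880000 + p_m*0.000000 + p_d*0.000000] = 1.712497
  V(1,+0) = exp(-r*dt) * [p_u*27.537111 + p_m*9.880000 + p_d*0.000000] = 11.306364
  V(1,+1) = exp(-r*dt) * [p_u*48.625584 + p_m*27.537111 + p_d*9.880000] = 28.191959
  V(0,+0) = exp(-r*dt) * [p_u*28.191959 + p_m*11.306364 + p_d*1.712497] = 12.632469

Answer: Price = V(0,0) = 12.6325


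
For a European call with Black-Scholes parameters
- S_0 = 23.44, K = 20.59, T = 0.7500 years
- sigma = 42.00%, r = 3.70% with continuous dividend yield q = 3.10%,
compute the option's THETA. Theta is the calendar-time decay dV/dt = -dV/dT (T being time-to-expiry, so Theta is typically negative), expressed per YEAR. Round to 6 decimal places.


d1 = 0.5506504137; d2 = 0.1869197441
phi(d1) = 0.3428211240; exp(-qT) = 0.9770181987; exp(-rT) = 0.9726314943
Theta = -S*exp(-qT)*phi(d1)*sigma/(2*sqrt(T)) - r*K*exp(-rT)*N(d2) + q*S*exp(-qT)*N(d1)
N(d1) = 0.7090633287; N(d2) = 0.5741382208; sqrt(T) = 0.8660254038
Term 1 = -23.4400 * 0.9770181987 * 0.3428211240 * 0.4200 / (2 * 0.8660254038) = -1.9037788520
Term 2 = -0.0370 * 20.5900 * 0.9726314943 * 0.5741382208 = -0.4254248535
Term 3 = 0.0310 * 23.4400 * 0.9770181987 * 0.7090633287 = 0.5033927769
Theta = -1.9037788520 + (-0.4254248535) + (0.5033927769) = -1.825811

Answer: Theta = -1.825811


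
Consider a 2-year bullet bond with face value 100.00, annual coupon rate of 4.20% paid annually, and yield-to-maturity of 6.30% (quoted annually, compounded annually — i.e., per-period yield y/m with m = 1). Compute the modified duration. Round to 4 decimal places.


Answer: Modified duration = 1.8428

Derivation:
Coupon per period c = face * coupon_rate / m = 4.200000
Periods per year m = 1; per-period yield y/m = 0.063000
Number of cashflows N = 2
Cashflows (t years, CF_t, discount factor 1/(1+y/m)^(m*t), PV):
  t = 1.0000: CF_t = 4.200000, DF = 0.940734, PV = 3.951082
  t = 2.0000: CF_t = 104.200000, DF = 0.884980, PV = 92.214919
Price P = sum_t PV_t = 96.166001
First compute Macaulay numerator sum_t t * PV_t:
  t * PV_t at t = 1.0000: 3.951082
  t * PV_t at t = 2.0000: 184.429838
Macaulay duration D = 188.380920 / 96.166001 = 1.958914
Modified duration = D / (1 + y/m) = 1.958914 / (1 + 0.063000) = 1.842817


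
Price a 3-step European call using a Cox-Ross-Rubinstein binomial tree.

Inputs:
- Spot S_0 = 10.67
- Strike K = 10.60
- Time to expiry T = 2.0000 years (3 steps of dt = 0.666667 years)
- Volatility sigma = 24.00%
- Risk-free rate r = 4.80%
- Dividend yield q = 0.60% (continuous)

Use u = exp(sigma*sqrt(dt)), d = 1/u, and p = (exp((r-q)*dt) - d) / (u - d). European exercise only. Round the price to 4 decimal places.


dt = T/N = 0.666667
u = exp(sigma*sqrt(dt)) = 1.216477; d = 1/u = 0.822046
p = (exp((r-q)*dt) - d) / (u - d) = 0.523158
Discount per step: exp(-r*dt) = 0.968507
Stock lattice S(k, i) with i counting down-moves:
  k=0: S(0,0) = 10.6700
  k=1: S(1,0) = 12.9798; S(1,1) = 8.7712
  k=2: S(2,0) = 15.7896; S(2,1) = 10.6700; S(2,2) = 7.2104
  k=3: S(3,0) = 19.2077; S(3,1) = 12.9798; S(3,2) = 8.7712; S(3,3) = 5.9272
Terminal payoffs V(N, i) = max(S_T - K, 0):
  V(3,0) = 8.607745; V(3,1) = 2.379812; V(3,2) = 0.000000; V(3,3) = 0.000000
Backward induction: V(k, i) = exp(-r*dt) * [p * V(k+1, i) + (1-p) * V(k+1, i+1)].
  V(2,0) = exp(-r*dt) * [p*8.607745 + (1-p)*2.379812] = 5.460444
  V(2,1) = exp(-r*dt) * [p*2.379812 + (1-p)*0.000000] = 1.205807
  V(2,2) = exp(-r*dt) * [p*0.000000 + (1-p)*0.000000] = 0.000000
  V(1,0) = exp(-r*dt) * [p*5.460444 + (1-p)*1.205807] = 3.323579
  V(1,1) = exp(-r*dt) * [p*1.205807 + (1-p)*0.000000] = 0.610961
  V(0,0) = exp(-r*dt) * [p*3.323579 + (1-p)*0.610961] = 1.966154

Answer: Price = V(0,0) = 1.9662


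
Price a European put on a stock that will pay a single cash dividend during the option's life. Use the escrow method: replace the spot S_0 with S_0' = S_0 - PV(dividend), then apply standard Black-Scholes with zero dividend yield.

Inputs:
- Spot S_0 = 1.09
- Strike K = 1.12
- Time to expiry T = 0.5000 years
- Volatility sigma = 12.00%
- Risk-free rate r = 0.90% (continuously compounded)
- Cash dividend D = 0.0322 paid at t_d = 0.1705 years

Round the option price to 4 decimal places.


PV(D) = D * exp(-r * t_d) = 0.0322 * 0.99846668 = 0.03215063
S_0' = S_0 - PV(D) = 1.0900 - 0.03215063 = 1.05784937
d1 = (ln(S_0'/K) + (r + sigma^2/2)*T) / (sigma*sqrt(T)) = -0.57736131
d2 = d1 - sigma*sqrt(T) = -0.66221412
exp(-rT) = 0.99551011
N(-d1) = 0.71815230; N(-d2) = 0.74608300
P = K * exp(-rT) * N(-d2) - S_0' * N(-d1) = 1.1200 * 0.99551011 * 0.74608300 - 1.05784937 * 0.71815230 = 0.0722

Answer: Price = 0.0722


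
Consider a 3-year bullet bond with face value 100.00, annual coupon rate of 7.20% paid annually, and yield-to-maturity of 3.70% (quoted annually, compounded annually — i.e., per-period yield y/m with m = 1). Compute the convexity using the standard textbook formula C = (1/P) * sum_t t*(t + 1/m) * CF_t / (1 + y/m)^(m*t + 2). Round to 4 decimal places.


Answer: Convexity = 10.2304

Derivation:
Coupon per period c = face * coupon_rate / m = 7.200000
Periods per year m = 1; per-period yield y/m = 0.037000
Number of cashflows N = 3
Cashflows (t years, CF_t, discount factor 1/(1+y/m)^(m*t), PV):
  t = 1.0000: CF_t = 7.200000, DF = 0.964320, PV = 6.943105
  t = 2.0000: CF_t = 7.200000, DF = 0.929913, PV = 6.695376
  t = 3.0000: CF_t = 107.200000, DF = 0.896734, PV = 96.129906
Price P = sum_t PV_t = 109.768387
Convexity numerator sum_t t*(t + 1/m) * CF_t / (1+y/m)^(m*t + 2):
  t = 1.0000: term = 12.912972
  t = 2.0000: term = 37.356719
  t = 3.0000: term = 1072.709803
Convexity = (1/P) * sum = 1122.979494 / 109.768387 = 10.230445


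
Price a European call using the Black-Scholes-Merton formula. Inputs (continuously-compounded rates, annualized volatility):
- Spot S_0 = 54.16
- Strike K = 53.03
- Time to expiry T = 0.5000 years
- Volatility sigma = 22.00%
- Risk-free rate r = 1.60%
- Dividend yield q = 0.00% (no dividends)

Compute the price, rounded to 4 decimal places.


Answer: Price = 4.1435

Derivation:
d1 = (ln(S/K) + (r - q + 0.5*sigma^2) * T) / (sigma * sqrt(T)) = 0.26474616
d2 = d1 - sigma * sqrt(T) = 0.10918267
exp(-rT) = 0.99203191; exp(-qT) = 1.00000000
C = S_0 * exp(-qT) * N(d1) - K * exp(-rT) * N(d2)
N(d1) = 0.60439749; N(d2) = 0.54347120
C = 54.1600 * 1.00000000 * 0.60439749 - 53.0300 * 0.99203191 * 0.54347120 = 4.1435


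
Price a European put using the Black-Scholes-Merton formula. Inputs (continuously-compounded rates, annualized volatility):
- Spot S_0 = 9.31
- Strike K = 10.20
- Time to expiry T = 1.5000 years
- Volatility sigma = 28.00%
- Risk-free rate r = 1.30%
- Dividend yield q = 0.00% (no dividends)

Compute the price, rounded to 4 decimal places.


d1 = (ln(S/K) + (r - q + 0.5*sigma^2) * T) / (sigma * sqrt(T)) = -0.03790477
d2 = d1 - sigma * sqrt(T) = -0.38083334
exp(-rT) = 0.98068890; exp(-qT) = 1.00000000
P = K * exp(-rT) * N(-d2) - S_0 * exp(-qT) * N(-d1)
N(-d1) = 0.51511820; N(-d2) = 0.64833654
P = 10.2000 * 0.98068890 * 0.64833654 - 9.3100 * 1.00000000 * 0.51511820 = 1.6896

Answer: Price = 1.6896


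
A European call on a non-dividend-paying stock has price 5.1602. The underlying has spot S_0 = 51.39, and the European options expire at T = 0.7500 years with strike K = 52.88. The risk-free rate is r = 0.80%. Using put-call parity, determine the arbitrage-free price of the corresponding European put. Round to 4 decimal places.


Answer: Put price = 6.3339

Derivation:
Put-call parity: C - P = S_0 * exp(-qT) - K * exp(-rT).
S_0 * exp(-qT) = 51.3900 * 1.00000000 = 51.39000000
K * exp(-rT) = 52.8800 * 0.99401796 = 52.56366994
P = C - S*exp(-qT) + K*exp(-rT)
P = 5.1602 - 51.39000000 + 52.56366994 = 6.3339


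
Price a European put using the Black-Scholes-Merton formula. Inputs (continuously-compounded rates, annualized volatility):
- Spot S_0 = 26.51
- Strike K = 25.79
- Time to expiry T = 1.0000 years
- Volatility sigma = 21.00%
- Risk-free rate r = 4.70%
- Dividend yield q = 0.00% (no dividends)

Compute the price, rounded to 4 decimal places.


d1 = (ln(S/K) + (r - q + 0.5*sigma^2) * T) / (sigma * sqrt(T)) = 0.45992953
d2 = d1 - sigma * sqrt(T) = 0.24992953
exp(-rT) = 0.95408740; exp(-qT) = 1.00000000
P = K * exp(-rT) * N(-d2) - S_0 * exp(-qT) * N(-d1)
N(-d1) = 0.32278340; N(-d2) = 0.40132092
P = 25.7900 * 0.95408740 * 0.40132092 - 26.5100 * 1.00000000 * 0.32278340 = 1.3179

Answer: Price = 1.3179


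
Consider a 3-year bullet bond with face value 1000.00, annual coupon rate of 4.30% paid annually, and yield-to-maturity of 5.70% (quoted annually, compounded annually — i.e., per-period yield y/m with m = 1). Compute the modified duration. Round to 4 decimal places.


Answer: Modified duration = 2.7204

Derivation:
Coupon per period c = face * coupon_rate / m = 43.000000
Periods per year m = 1; per-period yield y/m = 0.057000
Number of cashflows N = 3
Cashflows (t years, CF_t, discount factor 1/(1+y/m)^(m*t), PV):
  t = 1.0000: CF_t = 43.000000, DF = 0.946074, PV = 40.681173
  t = 2.0000: CF_t = 43.000000, DF = 0.895056, PV = 38.487392
  t = 3.0000: CF_t = 1043.000000, DF = 0.846789, PV = 883.200582
Price P = sum_t PV_t = 962.369147
First compute Macaulay numerator sum_t t * PV_t:
  t * PV_t at t = 1.0000: 40.681173
  t * PV_t at t = 2.0000: 76.974784
  t * PV_t at t = 3.0000: 2649.601746
Macaulay duration D = 2767.257702 / 962.369147 = 2.875464
Modified duration = D / (1 + y/m) = 2.875464 / (1 + 0.057000) = 2.720401


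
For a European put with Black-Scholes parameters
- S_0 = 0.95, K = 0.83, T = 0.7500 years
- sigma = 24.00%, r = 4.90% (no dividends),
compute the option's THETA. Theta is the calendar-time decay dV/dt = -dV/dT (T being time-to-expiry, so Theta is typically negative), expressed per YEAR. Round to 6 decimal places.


Answer: Theta = -0.024853

Derivation:
d1 = 0.9304301918; d2 = 0.7225840949
phi(d1) = 0.2587769710; exp(-qT) = 1.0000000000; exp(-rT) = 0.9639170845
Theta = -S*exp(-qT)*phi(d1)*sigma/(2*sqrt(T)) + r*K*exp(-rT)*N(-d2) - q*S*exp(-qT)*N(-d1)
N(-d1) = 0.1760741962; N(-d2) = 0.2349677214; sqrt(T) = 0.8660254038
Term 1 = -0.9500 * 1.0000000000 * 0.2587769710 * 0.2400 / (2 * 0.8660254038) = -0.0340643295
Term 2 = 0.0490 * 0.8300 * 0.9639170845 * 0.2349677214 = 0.0092113239
Term 3 = 0 (no dividend yield, q = 0)
Theta = -0.0340643295 + (0.0092113239) + (0.0000000000) = -0.024853


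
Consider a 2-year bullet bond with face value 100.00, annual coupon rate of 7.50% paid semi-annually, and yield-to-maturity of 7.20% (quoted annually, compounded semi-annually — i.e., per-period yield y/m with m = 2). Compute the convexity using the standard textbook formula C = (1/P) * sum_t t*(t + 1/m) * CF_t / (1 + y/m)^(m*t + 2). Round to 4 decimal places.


Coupon per period c = face * coupon_rate / m = 3.750000
Periods per year m = 2; per-period yield y/m = 0.036000
Number of cashflows N = 4
Cashflows (t years, CF_t, discount factor 1/(1+y/m)^(m*t), PV):
  t = 0.5000: CF_t = 3.750000, DF = 0.965251, PV = 3.619691
  t = 1.0000: CF_t = 3.750000, DF = 0.931709, PV = 3.493910
  t = 1.5000: CF_t = 3.750000, DF = 0.899333, PV = 3.372500
  t = 2.0000: CF_t = 103.750000, DF = 0.868082, PV = 90.063555
Price P = sum_t PV_t = 100.549656
Convexity numerator sum_t t*(t + 1/m) * CF_t / (1+y/m)^(m*t + 2):
  t = 0.5000: term = 1.686250
  t = 1.0000: term = 4.882964
  t = 1.5000: term = 9.426571
  t = 2.0000: term = 419.565314
Convexity = (1/P) * sum = 435.561099 / 100.549656 = 4.331801

Answer: Convexity = 4.3318


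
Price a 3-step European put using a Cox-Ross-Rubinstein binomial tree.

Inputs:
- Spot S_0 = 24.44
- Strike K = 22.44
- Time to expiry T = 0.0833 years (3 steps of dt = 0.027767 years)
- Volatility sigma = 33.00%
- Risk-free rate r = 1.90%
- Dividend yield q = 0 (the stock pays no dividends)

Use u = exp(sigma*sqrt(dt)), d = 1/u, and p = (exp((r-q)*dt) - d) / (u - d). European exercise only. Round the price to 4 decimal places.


dt = T/N = 0.027767
u = exp(sigma*sqrt(dt)) = 1.056529; d = 1/u = 0.946496
p = (exp((r-q)*dt) - d) / (u - d) = 0.491052
Discount per step: exp(-r*dt) = 0.999473
Stock lattice S(k, i) with i counting down-moves:
  k=0: S(0,0) = 24.4400
  k=1: S(1,0) = 25.8216; S(1,1) = 23.1324
  k=2: S(2,0) = 27.2812; S(2,1) = 24.4400; S(2,2) = 21.8947
  k=3: S(3,0) = 28.8234; S(3,1) = 25.8216; S(3,2) = 23.1324; S(3,3) = 20.7232
Terminal payoffs V(N, i) = max(K - S_T, 0):
  V(3,0) = 0.000000; V(3,1) = 0.000000; V(3,2) = 0.000000; V(3,3) = 1.716794
Backward induction: V(k, i) = exp(-r*dt) * [p * V(k+1, i) + (1-p) * V(k+1, i+1)].
  V(2,0) = exp(-r*dt) * [p*0.000000 + (1-p)*0.000000] = 0.000000
  V(2,1) = exp(-r*dt) * [p*0.000000 + (1-p)*0.000000] = 0.000000
  V(2,2) = exp(-r*dt) * [p*0.000000 + (1-p)*1.716794] = 0.873298
  V(1,0) = exp(-r*dt) * [p*0.000000 + (1-p)*0.000000] = 0.000000
  V(1,1) = exp(-r*dt) * [p*0.000000 + (1-p)*0.873298] = 0.444229
  V(0,0) = exp(-r*dt) * [p*0.000000 + (1-p)*0.444229] = 0.225970

Answer: Price = V(0,0) = 0.2260


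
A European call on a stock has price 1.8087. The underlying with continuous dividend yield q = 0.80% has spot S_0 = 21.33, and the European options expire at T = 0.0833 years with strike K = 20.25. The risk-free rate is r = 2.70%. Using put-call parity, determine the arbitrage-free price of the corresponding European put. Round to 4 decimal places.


Put-call parity: C - P = S_0 * exp(-qT) - K * exp(-rT).
S_0 * exp(-qT) = 21.3300 * 0.99933382 = 21.31579042
K * exp(-rT) = 20.2500 * 0.99775343 = 20.20450690
P = C - S*exp(-qT) + K*exp(-rT)
P = 1.8087 - 21.31579042 + 20.20450690 = 0.6974

Answer: Put price = 0.6974


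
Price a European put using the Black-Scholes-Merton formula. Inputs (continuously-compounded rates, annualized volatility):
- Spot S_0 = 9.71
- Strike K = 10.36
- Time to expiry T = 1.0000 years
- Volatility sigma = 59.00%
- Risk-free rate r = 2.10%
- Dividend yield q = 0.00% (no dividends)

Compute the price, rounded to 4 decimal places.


Answer: Price = 2.5267

Derivation:
d1 = (ln(S/K) + (r - q + 0.5*sigma^2) * T) / (sigma * sqrt(T)) = 0.22076957
d2 = d1 - sigma * sqrt(T) = -0.36923043
exp(-rT) = 0.97921896; exp(-qT) = 1.00000000
P = K * exp(-rT) * N(-d2) - S_0 * exp(-qT) * N(-d1)
N(-d1) = 0.41263593; N(-d2) = 0.64402201
P = 10.3600 * 0.97921896 * 0.64402201 - 9.7100 * 1.00000000 * 0.41263593 = 2.5267


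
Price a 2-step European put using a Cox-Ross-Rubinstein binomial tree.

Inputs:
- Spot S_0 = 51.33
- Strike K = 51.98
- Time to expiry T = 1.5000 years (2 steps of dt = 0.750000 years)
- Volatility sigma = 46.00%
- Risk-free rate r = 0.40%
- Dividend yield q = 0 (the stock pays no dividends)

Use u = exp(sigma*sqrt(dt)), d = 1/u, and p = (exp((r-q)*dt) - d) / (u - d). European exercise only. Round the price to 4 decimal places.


dt = T/N = 0.750000
u = exp(sigma*sqrt(dt)) = 1.489398; d = 1/u = 0.671412
p = (exp((r-q)*dt) - d) / (u - d) = 0.405377
Discount per step: exp(-r*dt) = 0.997004
Stock lattice S(k, i) with i counting down-moves:
  k=0: S(0,0) = 51.3300
  k=1: S(1,0) = 76.4508; S(1,1) = 34.4636
  k=2: S(2,0) = 113.8656; S(2,1) = 51.3300; S(2,2) = 23.1393
Terminal payoffs V(N, i) = max(K - S_T, 0):
  V(2,0) = 0.000000; V(2,1) = 0.650000; V(2,2) = 28.840711
Backward induction: V(k, i) = exp(-r*dt) * [p * V(k+1, i) + (1-p) * V(k+1, i+1)].
  V(1,0) = exp(-r*dt) * [p*0.000000 + (1-p)*0.650000] = 0.385347
  V(1,1) = exp(-r*dt) * [p*0.650000 + (1-p)*28.840711] = 17.360694
  V(0,0) = exp(-r*dt) * [p*0.385347 + (1-p)*17.360694] = 10.447894

Answer: Price = V(0,0) = 10.4479


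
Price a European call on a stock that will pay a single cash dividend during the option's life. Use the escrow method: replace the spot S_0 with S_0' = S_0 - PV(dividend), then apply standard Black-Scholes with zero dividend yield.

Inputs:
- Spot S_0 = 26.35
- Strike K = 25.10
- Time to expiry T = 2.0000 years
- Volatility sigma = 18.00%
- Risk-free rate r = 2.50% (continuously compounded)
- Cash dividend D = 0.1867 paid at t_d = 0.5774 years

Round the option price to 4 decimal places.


Answer: Price = 3.8405

Derivation:
PV(D) = D * exp(-r * t_d) = 0.1867 * 0.98566869 = 0.18402434
S_0' = S_0 - PV(D) = 26.3500 - 0.18402434 = 26.16597566
d1 = (ln(S_0'/K) + (r + sigma^2/2)*T) / (sigma*sqrt(T)) = 0.48708690
d2 = d1 - sigma*sqrt(T) = 0.23252846
exp(-rT) = 0.95122942
N(d1) = 0.68690162; N(d2) = 0.59193621
C = S_0' * N(d1) - K * exp(-rT) * N(d2) = 26.16597566 * 0.68690162 - 25.1000 * 0.95122942 * 0.59193621 = 3.8405


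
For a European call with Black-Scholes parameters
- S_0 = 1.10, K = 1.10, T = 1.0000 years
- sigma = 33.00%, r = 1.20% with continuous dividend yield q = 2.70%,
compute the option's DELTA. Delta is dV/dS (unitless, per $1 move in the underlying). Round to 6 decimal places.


d1 = 0.1195454545; d2 = -0.2104545455
phi(d1) = 0.3961017758; exp(-qT) = 0.9733612415; exp(-rT) = 0.9880717129
N(d1) = 0.5475783847
Delta = exp(-qT) * N(d1) = 0.9733612415 * 0.5475783847 = 0.532992

Answer: Delta = 0.532992


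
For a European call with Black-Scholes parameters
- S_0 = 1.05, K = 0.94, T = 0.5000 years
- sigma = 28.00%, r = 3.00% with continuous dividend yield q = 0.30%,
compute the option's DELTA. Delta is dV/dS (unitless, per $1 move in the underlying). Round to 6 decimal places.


d1 = 0.7261257711; d2 = 0.5281358724
phi(d1) = 0.3064907048; exp(-qT) = 0.9985011244; exp(-rT) = 0.9851119396
N(d1) = 0.7661191642
Delta = exp(-qT) * N(d1) = 0.9985011244 * 0.7661191642 = 0.764971

Answer: Delta = 0.764971


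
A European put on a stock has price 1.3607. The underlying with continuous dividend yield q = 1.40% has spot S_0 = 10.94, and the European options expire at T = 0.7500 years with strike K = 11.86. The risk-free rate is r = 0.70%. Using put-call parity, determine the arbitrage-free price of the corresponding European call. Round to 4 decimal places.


Put-call parity: C - P = S_0 * exp(-qT) - K * exp(-rT).
S_0 * exp(-qT) = 10.9400 * 0.98955493 = 10.82573096
K * exp(-rT) = 11.8600 * 0.99476376 = 11.79789816
C = P + S*exp(-qT) - K*exp(-rT)
C = 1.3607 + 10.82573096 - 11.79789816 = 0.3885

Answer: Call price = 0.3885


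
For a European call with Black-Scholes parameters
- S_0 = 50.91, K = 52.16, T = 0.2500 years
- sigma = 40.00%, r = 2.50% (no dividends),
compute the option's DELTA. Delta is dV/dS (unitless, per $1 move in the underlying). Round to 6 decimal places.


d1 = 0.0099672515; d2 = -0.1900327485
phi(d1) = 0.3989224642; exp(-qT) = 1.0000000000; exp(-rT) = 0.9937694906
N(d1) = 0.5039762922
Delta = exp(-qT) * N(d1) = 1.0000000000 * 0.5039762922 = 0.503976

Answer: Delta = 0.503976


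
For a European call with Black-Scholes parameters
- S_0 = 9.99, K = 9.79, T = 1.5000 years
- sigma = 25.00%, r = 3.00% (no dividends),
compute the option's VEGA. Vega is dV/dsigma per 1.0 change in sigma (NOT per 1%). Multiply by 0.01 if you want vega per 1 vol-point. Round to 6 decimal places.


d1 = 0.3661109795; d2 = 0.0599247616
phi(d1) = 0.3730819577; exp(-qT) = 1.0000000000; exp(-rT) = 0.9559974818
Vega = S * exp(-qT) * phi(d1) * sqrt(T) = 9.9900 * 1.0000000000 * 0.3730819577 * 1.2247448714 = 4.564733

Answer: Vega = 4.564733


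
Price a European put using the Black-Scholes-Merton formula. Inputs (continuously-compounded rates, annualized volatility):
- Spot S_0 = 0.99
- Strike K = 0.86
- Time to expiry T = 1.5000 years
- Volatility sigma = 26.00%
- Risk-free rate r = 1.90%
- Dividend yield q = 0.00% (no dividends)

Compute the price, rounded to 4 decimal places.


d1 = (ln(S/K) + (r - q + 0.5*sigma^2) * T) / (sigma * sqrt(T)) = 0.69079553
d2 = d1 - sigma * sqrt(T) = 0.37236186
exp(-rT) = 0.97190229; exp(-qT) = 1.00000000
P = K * exp(-rT) * N(-d2) - S_0 * exp(-qT) * N(-d1)
N(-d1) = 0.24484702; N(-d2) = 0.35481172
P = 0.8600 * 0.97190229 * 0.35481172 - 0.9900 * 1.00000000 * 0.24484702 = 0.0542

Answer: Price = 0.0542


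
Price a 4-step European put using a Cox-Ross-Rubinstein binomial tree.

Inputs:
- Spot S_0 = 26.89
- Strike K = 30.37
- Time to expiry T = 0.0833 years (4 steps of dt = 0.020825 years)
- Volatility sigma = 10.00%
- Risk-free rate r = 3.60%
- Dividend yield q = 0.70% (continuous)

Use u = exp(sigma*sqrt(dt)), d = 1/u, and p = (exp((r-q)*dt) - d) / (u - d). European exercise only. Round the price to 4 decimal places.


Answer: Price = V(0,0) = 3.4047

Derivation:
dt = T/N = 0.020825
u = exp(sigma*sqrt(dt)) = 1.014535; d = 1/u = 0.985673
p = (exp((r-q)*dt) - d) / (u - d) = 0.517323
Discount per step: exp(-r*dt) = 0.999251
Stock lattice S(k, i) with i counting down-moves:
  k=0: S(0,0) = 26.8900
  k=1: S(1,0) = 27.2809; S(1,1) = 26.5047
  k=2: S(2,0) = 27.6774; S(2,1) = 26.8900; S(2,2) = 26.1250
  k=3: S(3,0) = 28.0797; S(3,1) = 27.2809; S(3,2) = 26.5047; S(3,3) = 25.7507
  k=4: S(4,0) = 28.4879; S(4,1) = 27.6774; S(4,2) = 26.8900; S(4,3) = 26.1250; S(4,4) = 25.3818
Terminal payoffs V(N, i) = max(K - S_T, 0):
  V(4,0) = 1.882142; V(4,1) = 2.692600; V(4,2) = 3.480000; V(4,3) = 4.244999; V(4,4) = 4.988235
Backward induction: V(k, i) = exp(-r*dt) * [p * V(k+1, i) + (1-p) * V(k+1, i+1)].
  V(3,0) = exp(-r*dt) * [p*1.882142 + (1-p)*2.692600] = 2.271628
  V(3,1) = exp(-r*dt) * [p*2.692600 + (1-p)*3.480000] = 3.070357
  V(3,2) = exp(-r*dt) * [p*3.480000 + (1-p)*4.244999] = 3.846363
  V(3,3) = exp(-r*dt) * [p*4.244999 + (1-p)*4.988235] = 4.600292
  V(2,0) = exp(-r*dt) * [p*2.271628 + (1-p)*3.070357] = 2.655165
  V(2,1) = exp(-r*dt) * [p*3.070357 + (1-p)*3.846363] = 3.442336
  V(2,2) = exp(-r*dt) * [p*3.846363 + (1-p)*4.600292] = 4.207112
  V(1,0) = exp(-r*dt) * [p*2.655165 + (1-p)*3.442336] = 3.032840
  V(1,1) = exp(-r*dt) * [p*3.442336 + (1-p)*4.207112] = 3.808620
  V(0,0) = exp(-r*dt) * [p*3.032840 + (1-p)*3.808620] = 3.404738
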